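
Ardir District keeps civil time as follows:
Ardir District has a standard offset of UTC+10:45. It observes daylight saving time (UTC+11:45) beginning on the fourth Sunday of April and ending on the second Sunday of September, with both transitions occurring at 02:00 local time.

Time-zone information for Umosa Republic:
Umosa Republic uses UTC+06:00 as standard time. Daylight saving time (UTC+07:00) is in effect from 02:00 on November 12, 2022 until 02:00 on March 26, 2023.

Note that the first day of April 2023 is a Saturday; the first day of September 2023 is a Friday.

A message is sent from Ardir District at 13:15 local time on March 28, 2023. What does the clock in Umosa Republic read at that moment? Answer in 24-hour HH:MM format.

1 April 2023 is a Saturday, so the first Sunday is April 2 and the fourth is April 23.
1 September 2023 is a Friday, so the first Sunday is September 3 and the second is September 10.
March 28, 2023 is outside the daylight-saving period (23 April – 10 September), so Ardir District is on standard time, UTC+10:45.
13:15 Ardir District − 10h45m = 02:30 UTC.
At the standard offset (UTC+06:00), 02:30 UTC + 6h = 08:30 Umosa Republic standard time.
Daylight saving runs 12 November 2022 – 26 March 2023; the standard-time date in Umosa Republic, March 28, 2023, is outside that window, so Umosa Republic is on standard time at UTC+06:00.
02:30 UTC + 6h = 08:30 Umosa Republic.

08:30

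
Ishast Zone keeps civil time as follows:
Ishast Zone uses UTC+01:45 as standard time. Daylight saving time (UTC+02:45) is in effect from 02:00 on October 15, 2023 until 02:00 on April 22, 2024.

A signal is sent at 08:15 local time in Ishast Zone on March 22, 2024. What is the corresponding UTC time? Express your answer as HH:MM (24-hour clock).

March 22, 2024 lies within the daylight-saving period (15 October 2023 – 22 April 2024), so Ishast Zone is on daylight time, UTC+02:45.
08:15 local − 2h45m = 05:30 UTC.

05:30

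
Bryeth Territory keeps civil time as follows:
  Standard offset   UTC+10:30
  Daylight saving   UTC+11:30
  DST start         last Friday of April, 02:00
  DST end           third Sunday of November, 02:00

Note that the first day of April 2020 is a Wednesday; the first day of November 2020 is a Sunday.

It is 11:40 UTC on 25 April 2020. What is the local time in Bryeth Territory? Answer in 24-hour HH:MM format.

1 April 2020 is a Wednesday, so Fridays fall on 3, 10, 17, 24; the last is April 24.
1 November 2020 is a Sunday, so the first Sunday is November 1 and the third is November 15.
At the standard offset (UTC+10:30), 11:40 UTC + 10h30m = 22:10 Bryeth Territory standard time.
The standard-time date in Bryeth Territory, 25 April 2020, falls between 24 April and 15 November, so daylight saving is in effect and Bryeth Territory is at UTC+11:30.
11:40 UTC + 11h30m = 23:10 local.

23:10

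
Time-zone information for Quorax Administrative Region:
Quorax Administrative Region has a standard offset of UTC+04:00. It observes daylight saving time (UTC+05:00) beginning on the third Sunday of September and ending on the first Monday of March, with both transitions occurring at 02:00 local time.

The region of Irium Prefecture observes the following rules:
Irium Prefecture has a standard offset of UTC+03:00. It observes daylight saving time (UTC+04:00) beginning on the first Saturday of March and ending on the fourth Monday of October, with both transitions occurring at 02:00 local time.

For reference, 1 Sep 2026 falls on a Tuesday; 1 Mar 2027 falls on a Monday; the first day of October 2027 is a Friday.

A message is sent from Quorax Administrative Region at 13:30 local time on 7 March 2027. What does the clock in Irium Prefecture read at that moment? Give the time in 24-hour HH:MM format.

13:30

1 September 2026 is a Tuesday, so the first Sunday is September 6 and the third is September 20.
1 March 2027 is a Monday, so the first Monday is March 1.
Daylight saving runs 20 September 2026 – 1 March 2027; 7 March 2027 is outside that window, so Quorax Administrative Region is on standard time at UTC+04:00.
13:30 Quorax Administrative Region − 4h = 09:30 UTC.
1 March 2027 is a Monday, so the first Saturday is March 6.
1 October 2027 is a Friday, so the first Monday is October 4 and the fourth is October 25.
At the standard offset (UTC+03:00), 09:30 UTC + 3h = 12:30 Irium Prefecture standard time.
The standard-time date in Irium Prefecture, 7 March 2027, lies within the daylight-saving period (6 March – 25 October), so Irium Prefecture is on daylight time, UTC+04:00.
09:30 UTC + 4h = 13:30 Irium Prefecture.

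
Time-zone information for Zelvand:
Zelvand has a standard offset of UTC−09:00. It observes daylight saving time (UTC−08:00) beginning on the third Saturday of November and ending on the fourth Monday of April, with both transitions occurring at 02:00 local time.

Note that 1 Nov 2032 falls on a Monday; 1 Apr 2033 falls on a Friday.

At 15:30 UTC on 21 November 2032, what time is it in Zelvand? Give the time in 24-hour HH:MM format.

07:30

1 November 2032 is a Monday, so the first Saturday is November 6 and the third is November 20.
1 April 2033 is a Friday, so the first Monday is April 4 and the fourth is April 25.
At the standard offset (UTC−09:00), 15:30 UTC − 9h = 06:30 Zelvand standard time.
The standard-time date in Zelvand, 21 November 2032, falls between 20 November 2032 and 25 April 2033, so daylight saving is in effect and Zelvand is at UTC−08:00.
15:30 UTC − 8h = 07:30 local.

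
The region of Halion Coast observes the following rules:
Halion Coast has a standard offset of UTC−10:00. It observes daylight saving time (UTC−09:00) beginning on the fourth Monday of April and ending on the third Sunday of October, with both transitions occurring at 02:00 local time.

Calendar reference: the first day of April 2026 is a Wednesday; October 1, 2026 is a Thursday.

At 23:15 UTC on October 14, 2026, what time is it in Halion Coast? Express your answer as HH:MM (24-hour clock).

1 April 2026 is a Wednesday, so the first Monday is April 6 and the fourth is April 27.
1 October 2026 is a Thursday, so the first Sunday is October 4 and the third is October 18.
At the standard offset (UTC−10:00), 23:15 UTC − 10h = 13:15 Halion Coast standard time.
The standard-time date in Halion Coast, October 14, 2026, falls between 27 April and 18 October, so daylight saving is in effect and Halion Coast is at UTC−09:00.
23:15 UTC − 9h = 14:15 local.

14:15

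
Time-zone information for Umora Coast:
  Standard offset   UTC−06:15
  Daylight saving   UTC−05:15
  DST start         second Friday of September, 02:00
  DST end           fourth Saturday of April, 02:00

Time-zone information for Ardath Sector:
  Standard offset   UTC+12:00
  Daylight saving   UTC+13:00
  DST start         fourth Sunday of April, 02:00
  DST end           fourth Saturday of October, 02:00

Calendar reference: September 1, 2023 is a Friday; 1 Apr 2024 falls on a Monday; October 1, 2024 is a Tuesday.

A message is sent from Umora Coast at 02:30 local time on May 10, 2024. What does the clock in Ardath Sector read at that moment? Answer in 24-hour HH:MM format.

1 September 2023 is a Friday, so the first Friday is September 1 and the second is September 8.
1 April 2024 is a Monday, so the first Saturday is April 6 and the fourth is April 27.
Daylight saving runs 8 September 2023 – 27 April 2024; May 10, 2024 is outside that window, so Umora Coast is on standard time at UTC−06:15.
02:30 Umora Coast + 6h15m = 08:45 UTC.
1 April 2024 is a Monday, so the first Sunday is April 7 and the fourth is April 28.
1 October 2024 is a Tuesday, so the first Saturday is October 5 and the fourth is October 26.
At the standard offset (UTC+12:00), 08:45 UTC + 12h = 20:45 Ardath Sector standard time.
The standard-time date in Ardath Sector, May 10, 2024, lies within the daylight-saving period (28 April – 26 October), so Ardath Sector is on daylight time, UTC+13:00.
08:45 UTC + 13h = 21:45 Ardath Sector.

21:45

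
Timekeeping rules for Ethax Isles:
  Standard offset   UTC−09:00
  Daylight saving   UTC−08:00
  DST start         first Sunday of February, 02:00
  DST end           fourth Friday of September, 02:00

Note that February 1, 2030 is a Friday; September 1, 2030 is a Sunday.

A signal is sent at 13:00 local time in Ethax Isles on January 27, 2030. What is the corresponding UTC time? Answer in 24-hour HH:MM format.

1 February 2030 is a Friday, so the first Sunday is February 3.
1 September 2030 is a Sunday, so the first Friday is September 6 and the fourth is September 27.
January 27, 2030 does not fall between 3 February and 27 September, so daylight saving is not in effect and Ethax Isles is at UTC−09:00.
13:00 local + 9h = 22:00 UTC.

22:00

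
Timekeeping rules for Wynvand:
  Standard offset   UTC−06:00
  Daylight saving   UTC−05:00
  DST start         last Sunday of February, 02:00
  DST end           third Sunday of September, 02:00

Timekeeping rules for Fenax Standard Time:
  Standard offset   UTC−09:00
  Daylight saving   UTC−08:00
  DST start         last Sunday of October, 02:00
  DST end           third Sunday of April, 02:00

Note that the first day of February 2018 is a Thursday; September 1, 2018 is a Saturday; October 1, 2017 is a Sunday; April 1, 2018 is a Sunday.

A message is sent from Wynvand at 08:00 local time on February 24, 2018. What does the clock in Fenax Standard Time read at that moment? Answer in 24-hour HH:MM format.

1 February 2018 is a Thursday, so Sundays fall on 4, 11, 18, 25; the last is February 25.
1 September 2018 is a Saturday, so the first Sunday is September 2 and the third is September 16.
February 24, 2018 does not fall between 25 February and 16 September, so daylight saving is not in effect and Wynvand is at UTC−06:00.
08:00 Wynvand + 6h = 14:00 UTC.
1 October 2017 is a Sunday, so Sundays fall on 1, 8, 15, 22, 29; the last is October 29.
1 April 2018 is a Sunday, so the first Sunday is April 1 and the third is April 15.
At the standard offset (UTC−09:00), 14:00 UTC − 9h = 05:00 Fenax Standard Time standard time.
The standard-time date in Fenax Standard Time, February 24, 2018, lies within the daylight-saving period (29 October 2017 – 15 April 2018), so Fenax Standard Time is on daylight time, UTC−08:00.
14:00 UTC − 8h = 06:00 Fenax Standard Time.

06:00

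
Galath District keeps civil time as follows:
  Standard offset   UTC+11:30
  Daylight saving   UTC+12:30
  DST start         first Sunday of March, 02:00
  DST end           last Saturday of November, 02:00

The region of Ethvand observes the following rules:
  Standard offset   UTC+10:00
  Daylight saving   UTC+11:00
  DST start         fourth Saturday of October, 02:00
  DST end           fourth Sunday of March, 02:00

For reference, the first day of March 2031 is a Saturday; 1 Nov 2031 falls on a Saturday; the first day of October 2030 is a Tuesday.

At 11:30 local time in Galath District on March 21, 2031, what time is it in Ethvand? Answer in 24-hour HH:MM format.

1 March 2031 is a Saturday, so the first Sunday is March 2.
1 November 2031 is a Saturday, so Saturdays fall on 1, 8, 15, 22, 29; the last is November 29.
March 21, 2031 lies within the daylight-saving period (2 March – 29 November), so Galath District is on daylight time, UTC+12:30.
11:30 Galath District − 12h30m = 23:00 UTC (rolling into the previous day, 20 March 2031).
1 October 2030 is a Tuesday, so the first Saturday is October 5 and the fourth is October 26.
1 March 2031 is a Saturday, so the first Sunday is March 2 and the fourth is March 23.
At the standard offset (UTC+10:00), 23:00 UTC + 10h = 09:00 Ethvand standard time (rolling into the next day, 21 March 2031).
The standard-time date in Ethvand, March 21, 2031, lies within the daylight-saving period (26 October 2030 – 23 March 2031), so Ethvand is on daylight time, UTC+11:00.
23:00 UTC + 11h = 10:00 Ethvand (rolling into the next day, 21 March 2031).

10:00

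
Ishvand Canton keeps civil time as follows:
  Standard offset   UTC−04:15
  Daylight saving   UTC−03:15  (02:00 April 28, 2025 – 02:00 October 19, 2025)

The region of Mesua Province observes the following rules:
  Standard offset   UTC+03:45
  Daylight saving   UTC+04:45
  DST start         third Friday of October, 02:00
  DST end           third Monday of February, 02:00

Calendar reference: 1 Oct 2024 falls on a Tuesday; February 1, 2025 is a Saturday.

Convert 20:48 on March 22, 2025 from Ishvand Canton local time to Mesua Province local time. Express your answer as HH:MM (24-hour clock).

04:48

March 22, 2025 is outside the daylight-saving period (28 April – 19 October), so Ishvand Canton is on standard time, UTC−04:15.
20:48 Ishvand Canton + 4h15m = 01:03 UTC (rolling into the next day, 23 March 2025).
1 October 2024 is a Tuesday, so the first Friday is October 4 and the third is October 18.
1 February 2025 is a Saturday, so the first Monday is February 3 and the third is February 17.
At the standard offset (UTC+03:45), 01:03 UTC + 3h45m = 04:48 Mesua Province standard time.
The standard-time date in Mesua Province, March 23, 2025, does not fall between 18 October 2024 and 17 February 2025, so daylight saving is not in effect and Mesua Province is at UTC+03:45.
01:03 UTC + 3h45m = 04:48 Mesua Province.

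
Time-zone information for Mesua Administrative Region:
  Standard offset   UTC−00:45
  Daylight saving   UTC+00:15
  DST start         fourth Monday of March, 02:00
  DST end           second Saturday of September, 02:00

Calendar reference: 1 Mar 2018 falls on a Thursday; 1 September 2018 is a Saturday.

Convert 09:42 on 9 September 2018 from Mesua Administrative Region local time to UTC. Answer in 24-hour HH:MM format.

1 March 2018 is a Thursday, so the first Monday is March 5 and the fourth is March 26.
1 September 2018 is a Saturday, so the first Saturday is September 1 and the second is September 8.
Daylight saving runs 26 March – 8 September; 9 September 2018 is outside that window, so Mesua Administrative Region is on standard time at UTC−00:45.
09:42 local + 0h45m = 10:27 UTC.

10:27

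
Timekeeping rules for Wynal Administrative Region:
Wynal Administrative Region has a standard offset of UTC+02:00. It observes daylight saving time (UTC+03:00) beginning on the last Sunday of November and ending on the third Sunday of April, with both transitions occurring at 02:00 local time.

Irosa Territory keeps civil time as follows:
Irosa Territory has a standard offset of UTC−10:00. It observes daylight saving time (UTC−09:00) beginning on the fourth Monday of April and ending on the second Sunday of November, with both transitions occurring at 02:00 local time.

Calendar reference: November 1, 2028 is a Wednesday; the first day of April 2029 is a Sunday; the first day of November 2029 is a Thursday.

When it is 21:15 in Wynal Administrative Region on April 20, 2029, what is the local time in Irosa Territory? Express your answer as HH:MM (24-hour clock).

09:15

1 November 2028 is a Wednesday, so Sundays fall on 5, 12, 19, 26; the last is November 26.
1 April 2029 is a Sunday, so the first Sunday is April 1 and the third is April 15.
April 20, 2029 does not fall between 26 November 2028 and 15 April 2029, so daylight saving is not in effect and Wynal Administrative Region is at UTC+02:00.
21:15 Wynal Administrative Region − 2h = 19:15 UTC.
1 April 2029 is a Sunday, so the first Monday is April 2 and the fourth is April 23.
1 November 2029 is a Thursday, so the first Sunday is November 4 and the second is November 11.
At the standard offset (UTC−10:00), 19:15 UTC − 10h = 09:15 Irosa Territory standard time.
Daylight saving runs 23 April – 11 November; the standard-time date in Irosa Territory, April 20, 2029, is outside that window, so Irosa Territory is on standard time at UTC−10:00.
19:15 UTC − 10h = 09:15 Irosa Territory.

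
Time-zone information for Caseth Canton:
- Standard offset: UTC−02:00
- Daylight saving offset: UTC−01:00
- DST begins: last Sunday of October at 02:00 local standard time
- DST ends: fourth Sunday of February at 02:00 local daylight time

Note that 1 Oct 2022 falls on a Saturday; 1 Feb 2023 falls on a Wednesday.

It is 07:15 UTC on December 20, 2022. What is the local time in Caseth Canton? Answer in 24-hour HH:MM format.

1 October 2022 is a Saturday, so Sundays fall on 2, 9, 16, 23, 30; the last is October 30.
1 February 2023 is a Wednesday, so the first Sunday is February 5 and the fourth is February 26.
At the standard offset (UTC−02:00), 07:15 UTC − 2h = 05:15 Caseth Canton standard time.
The standard-time date in Caseth Canton, December 20, 2022, falls between 30 October 2022 and 26 February 2023, so daylight saving is in effect and Caseth Canton is at UTC−01:00.
07:15 UTC − 1h = 06:15 local.

06:15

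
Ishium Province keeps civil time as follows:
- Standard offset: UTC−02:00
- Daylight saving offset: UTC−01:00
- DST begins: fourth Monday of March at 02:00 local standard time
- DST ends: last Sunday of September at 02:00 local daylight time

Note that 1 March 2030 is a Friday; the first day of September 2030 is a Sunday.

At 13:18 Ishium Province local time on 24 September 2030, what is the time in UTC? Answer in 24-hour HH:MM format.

1 March 2030 is a Friday, so the first Monday is March 4 and the fourth is March 25.
1 September 2030 is a Sunday, so Sundays fall on 1, 8, 15, 22, 29; the last is September 29.
Daylight saving runs 25 March – 29 September; 24 September 2030 is inside that window, so Ishium Province is at UTC−01:00.
13:18 local + 1h = 14:18 UTC.

14:18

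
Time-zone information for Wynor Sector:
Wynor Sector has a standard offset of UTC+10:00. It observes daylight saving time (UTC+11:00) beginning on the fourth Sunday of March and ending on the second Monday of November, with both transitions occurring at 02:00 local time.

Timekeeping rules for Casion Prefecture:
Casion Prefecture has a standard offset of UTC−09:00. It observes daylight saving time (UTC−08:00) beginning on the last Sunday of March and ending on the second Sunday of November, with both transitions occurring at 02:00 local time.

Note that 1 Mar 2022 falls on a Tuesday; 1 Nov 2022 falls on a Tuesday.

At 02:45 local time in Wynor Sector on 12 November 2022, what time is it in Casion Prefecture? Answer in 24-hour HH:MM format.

07:45

1 March 2022 is a Tuesday, so the first Sunday is March 6 and the fourth is March 27.
1 November 2022 is a Tuesday, so the first Monday is November 7 and the second is November 14.
Daylight saving runs 27 March – 14 November; 12 November 2022 is inside that window, so Wynor Sector is at UTC+11:00.
02:45 Wynor Sector − 11h = 15:45 UTC (rolling into the previous day, 11 November 2022).
1 March 2022 is a Tuesday, so Sundays fall on 6, 13, 20, 27; the last is March 27.
1 November 2022 is a Tuesday, so the first Sunday is November 6 and the second is November 13.
At the standard offset (UTC−09:00), 15:45 UTC − 9h = 06:45 Casion Prefecture standard time.
The standard-time date in Casion Prefecture, 11 November 2022, falls between 27 March and 13 November, so daylight saving is in effect and Casion Prefecture is at UTC−08:00.
15:45 UTC − 8h = 07:45 Casion Prefecture.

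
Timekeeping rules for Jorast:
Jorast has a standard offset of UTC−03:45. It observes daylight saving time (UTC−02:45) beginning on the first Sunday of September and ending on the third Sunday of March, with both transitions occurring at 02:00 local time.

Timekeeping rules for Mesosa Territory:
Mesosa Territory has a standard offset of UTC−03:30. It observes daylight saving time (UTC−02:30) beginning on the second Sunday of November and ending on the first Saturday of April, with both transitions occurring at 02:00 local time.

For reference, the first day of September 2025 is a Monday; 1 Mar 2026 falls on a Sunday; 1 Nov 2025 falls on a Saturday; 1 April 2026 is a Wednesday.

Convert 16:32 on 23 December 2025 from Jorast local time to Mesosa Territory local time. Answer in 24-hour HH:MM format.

1 September 2025 is a Monday, so the first Sunday is September 7.
1 March 2026 is a Sunday, so the first Sunday is March 1 and the third is March 15.
Daylight saving runs 7 September 2025 – 15 March 2026; 23 December 2025 is inside that window, so Jorast is at UTC−02:45.
16:32 Jorast + 2h45m = 19:17 UTC.
1 November 2025 is a Saturday, so the first Sunday is November 2 and the second is November 9.
1 April 2026 is a Wednesday, so the first Saturday is April 4.
At the standard offset (UTC−03:30), 19:17 UTC − 3h30m = 15:47 Mesosa Territory standard time.
Daylight saving runs 9 November 2025 – 4 April 2026; the standard-time date in Mesosa Territory, 23 December 2025, is inside that window, so Mesosa Territory is at UTC−02:30.
19:17 UTC − 2h30m = 16:47 Mesosa Territory.

16:47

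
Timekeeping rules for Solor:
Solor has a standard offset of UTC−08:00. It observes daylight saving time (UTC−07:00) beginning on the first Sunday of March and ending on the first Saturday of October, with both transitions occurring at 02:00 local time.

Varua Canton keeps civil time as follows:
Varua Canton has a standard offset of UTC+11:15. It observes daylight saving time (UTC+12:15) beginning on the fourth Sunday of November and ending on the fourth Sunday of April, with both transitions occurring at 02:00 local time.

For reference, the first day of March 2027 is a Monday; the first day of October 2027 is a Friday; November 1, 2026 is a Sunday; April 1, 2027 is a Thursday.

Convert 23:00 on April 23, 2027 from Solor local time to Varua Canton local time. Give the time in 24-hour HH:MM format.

18:15

1 March 2027 is a Monday, so the first Sunday is March 7.
1 October 2027 is a Friday, so the first Saturday is October 2.
Daylight saving runs 7 March – 2 October; April 23, 2027 is inside that window, so Solor is at UTC−07:00.
23:00 Solor + 7h = 06:00 UTC (rolling into the next day, 24 April 2027).
1 November 2026 is a Sunday, so the first Sunday is November 1 and the fourth is November 22.
1 April 2027 is a Thursday, so the first Sunday is April 4 and the fourth is April 25.
At the standard offset (UTC+11:15), 06:00 UTC + 11h15m = 17:15 Varua Canton standard time.
The standard-time date in Varua Canton, April 24, 2027, lies within the daylight-saving period (22 November 2026 – 25 April 2027), so Varua Canton is on daylight time, UTC+12:15.
06:00 UTC + 12h15m = 18:15 Varua Canton.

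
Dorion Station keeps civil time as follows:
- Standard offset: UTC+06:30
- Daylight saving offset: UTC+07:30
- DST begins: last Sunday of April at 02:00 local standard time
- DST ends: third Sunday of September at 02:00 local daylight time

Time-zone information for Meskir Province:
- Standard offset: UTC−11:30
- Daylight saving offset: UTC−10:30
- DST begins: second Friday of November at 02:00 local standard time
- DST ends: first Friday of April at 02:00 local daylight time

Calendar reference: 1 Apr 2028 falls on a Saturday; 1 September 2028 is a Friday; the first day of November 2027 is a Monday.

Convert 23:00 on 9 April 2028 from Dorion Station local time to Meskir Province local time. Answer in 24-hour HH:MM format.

1 April 2028 is a Saturday, so Sundays fall on 2, 9, 16, 23, 30; the last is April 30.
1 September 2028 is a Friday, so the first Sunday is September 3 and the third is September 17.
9 April 2028 is outside the daylight-saving period (30 April – 17 September), so Dorion Station is on standard time, UTC+06:30.
23:00 Dorion Station − 6h30m = 16:30 UTC.
1 November 2027 is a Monday, so the first Friday is November 5 and the second is November 12.
1 April 2028 is a Saturday, so the first Friday is April 7.
At the standard offset (UTC−11:30), 16:30 UTC − 11h30m = 05:00 Meskir Province standard time.
The standard-time date in Meskir Province, 9 April 2028, does not fall between 12 November 2027 and 7 April 2028, so daylight saving is not in effect and Meskir Province is at UTC−11:30.
16:30 UTC − 11h30m = 05:00 Meskir Province.

05:00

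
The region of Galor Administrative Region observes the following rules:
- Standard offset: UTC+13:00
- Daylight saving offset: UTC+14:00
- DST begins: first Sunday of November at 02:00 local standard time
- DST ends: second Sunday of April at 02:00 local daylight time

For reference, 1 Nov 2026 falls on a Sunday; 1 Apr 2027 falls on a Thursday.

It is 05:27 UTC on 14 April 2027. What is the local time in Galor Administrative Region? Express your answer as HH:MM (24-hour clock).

18:27

1 November 2026 is a Sunday, so the first Sunday is November 1.
1 April 2027 is a Thursday, so the first Sunday is April 4 and the second is April 11.
At the standard offset (UTC+13:00), 05:27 UTC + 13h = 18:27 Galor Administrative Region standard time.
The standard-time date in Galor Administrative Region, 14 April 2027, is outside the daylight-saving period (1 November 2026 – 11 April 2027), so Galor Administrative Region is on standard time, UTC+13:00.
05:27 UTC + 13h = 18:27 local.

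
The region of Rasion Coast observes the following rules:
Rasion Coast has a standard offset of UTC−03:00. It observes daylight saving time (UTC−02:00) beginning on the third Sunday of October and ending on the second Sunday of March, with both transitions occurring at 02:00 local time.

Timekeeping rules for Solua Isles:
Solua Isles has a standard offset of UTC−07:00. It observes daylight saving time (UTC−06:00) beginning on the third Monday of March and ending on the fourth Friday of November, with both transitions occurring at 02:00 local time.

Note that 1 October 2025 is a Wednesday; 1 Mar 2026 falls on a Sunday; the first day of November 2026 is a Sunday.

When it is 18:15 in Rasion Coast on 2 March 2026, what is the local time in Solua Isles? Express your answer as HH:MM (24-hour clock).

13:15

1 October 2025 is a Wednesday, so the first Sunday is October 5 and the third is October 19.
1 March 2026 is a Sunday, so the first Sunday is March 1 and the second is March 8.
2 March 2026 falls between 19 October 2025 and 8 March 2026, so daylight saving is in effect and Rasion Coast is at UTC−02:00.
18:15 Rasion Coast + 2h = 20:15 UTC.
1 March 2026 is a Sunday, so the first Monday is March 2 and the third is March 16.
1 November 2026 is a Sunday, so the first Friday is November 6 and the fourth is November 27.
At the standard offset (UTC−07:00), 20:15 UTC − 7h = 13:15 Solua Isles standard time.
The standard-time date in Solua Isles, 2 March 2026, does not fall between 16 March and 27 November, so daylight saving is not in effect and Solua Isles is at UTC−07:00.
20:15 UTC − 7h = 13:15 Solua Isles.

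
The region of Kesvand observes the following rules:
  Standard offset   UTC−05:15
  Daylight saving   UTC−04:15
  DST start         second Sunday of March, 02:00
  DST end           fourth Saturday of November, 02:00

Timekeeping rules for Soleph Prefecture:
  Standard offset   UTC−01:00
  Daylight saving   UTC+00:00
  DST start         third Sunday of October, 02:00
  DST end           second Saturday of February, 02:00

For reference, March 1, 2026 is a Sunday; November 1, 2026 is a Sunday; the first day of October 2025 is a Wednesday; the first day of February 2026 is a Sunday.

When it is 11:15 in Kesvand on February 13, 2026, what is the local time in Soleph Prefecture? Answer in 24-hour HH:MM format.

16:30

1 March 2026 is a Sunday, so the first Sunday is March 1 and the second is March 8.
1 November 2026 is a Sunday, so the first Saturday is November 7 and the fourth is November 28.
February 13, 2026 does not fall between 8 March and 28 November, so daylight saving is not in effect and Kesvand is at UTC−05:15.
11:15 Kesvand + 5h15m = 16:30 UTC.
1 October 2025 is a Wednesday, so the first Sunday is October 5 and the third is October 19.
1 February 2026 is a Sunday, so the first Saturday is February 7 and the second is February 14.
At the standard offset (UTC−01:00), 16:30 UTC − 1h = 15:30 Soleph Prefecture standard time.
The standard-time date in Soleph Prefecture, February 13, 2026, lies within the daylight-saving period (19 October 2025 – 14 February 2026), so Soleph Prefecture is on daylight time, UTC+00:00.
16:30 UTC + 0h = 16:30 Soleph Prefecture.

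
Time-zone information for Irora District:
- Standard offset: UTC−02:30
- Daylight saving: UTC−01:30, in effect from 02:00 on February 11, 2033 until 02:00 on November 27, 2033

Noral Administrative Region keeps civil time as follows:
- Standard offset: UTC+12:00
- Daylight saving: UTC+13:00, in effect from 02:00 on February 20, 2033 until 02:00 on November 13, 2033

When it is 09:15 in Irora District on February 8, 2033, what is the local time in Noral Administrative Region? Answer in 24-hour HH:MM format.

23:45

Daylight saving runs 11 February – 27 November; February 8, 2033 is outside that window, so Irora District is on standard time at UTC−02:30.
09:15 Irora District + 2h30m = 11:45 UTC.
At the standard offset (UTC+12:00), 11:45 UTC + 12h = 23:45 Noral Administrative Region standard time.
Daylight saving runs 20 February – 13 November; the standard-time date in Noral Administrative Region, February 8, 2033, is outside that window, so Noral Administrative Region is on standard time at UTC+12:00.
11:45 UTC + 12h = 23:45 Noral Administrative Region.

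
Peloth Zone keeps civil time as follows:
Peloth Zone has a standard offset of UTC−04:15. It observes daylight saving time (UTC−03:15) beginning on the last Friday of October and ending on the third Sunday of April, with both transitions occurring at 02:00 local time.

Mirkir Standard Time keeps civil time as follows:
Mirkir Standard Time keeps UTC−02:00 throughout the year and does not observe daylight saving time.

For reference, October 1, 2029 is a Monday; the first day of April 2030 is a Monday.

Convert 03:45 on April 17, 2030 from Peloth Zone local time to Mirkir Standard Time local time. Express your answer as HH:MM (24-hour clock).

05:00

1 October 2029 is a Monday, so Fridays fall on 5, 12, 19, 26; the last is October 26.
1 April 2030 is a Monday, so the first Sunday is April 7 and the third is April 21.
April 17, 2030 lies within the daylight-saving period (26 October 2029 – 21 April 2030), so Peloth Zone is on daylight time, UTC−03:15.
03:45 Peloth Zone + 3h15m = 07:00 UTC.
Mirkir Standard Time has no daylight saving, so its offset is UTC−02:00 year-round.
07:00 UTC − 2h = 05:00 Mirkir Standard Time.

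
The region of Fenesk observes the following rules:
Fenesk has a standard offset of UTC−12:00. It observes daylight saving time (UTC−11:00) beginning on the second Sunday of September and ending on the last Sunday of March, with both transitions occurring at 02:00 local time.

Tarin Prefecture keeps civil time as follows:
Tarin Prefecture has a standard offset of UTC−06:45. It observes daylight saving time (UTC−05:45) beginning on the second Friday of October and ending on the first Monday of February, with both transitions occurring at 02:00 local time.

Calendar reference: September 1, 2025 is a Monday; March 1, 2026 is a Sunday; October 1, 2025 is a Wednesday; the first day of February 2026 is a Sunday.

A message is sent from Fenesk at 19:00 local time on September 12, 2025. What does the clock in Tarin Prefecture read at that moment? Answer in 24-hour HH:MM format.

00:15

1 September 2025 is a Monday, so the first Sunday is September 7 and the second is September 14.
1 March 2026 is a Sunday, so Sundays fall on 1, 8, 15, 22, 29; the last is March 29.
September 12, 2025 is outside the daylight-saving period (14 September 2025 – 29 March 2026), so Fenesk is on standard time, UTC−12:00.
19:00 Fenesk + 12h = 07:00 UTC (rolling into the next day, 13 September 2025).
1 October 2025 is a Wednesday, so the first Friday is October 3 and the second is October 10.
1 February 2026 is a Sunday, so the first Monday is February 2.
At the standard offset (UTC−06:45), 07:00 UTC − 6h45m = 00:15 Tarin Prefecture standard time.
The standard-time date in Tarin Prefecture, September 13, 2025, is outside the daylight-saving period (10 October 2025 – 2 February 2026), so Tarin Prefecture is on standard time, UTC−06:45.
07:00 UTC − 6h45m = 00:15 Tarin Prefecture.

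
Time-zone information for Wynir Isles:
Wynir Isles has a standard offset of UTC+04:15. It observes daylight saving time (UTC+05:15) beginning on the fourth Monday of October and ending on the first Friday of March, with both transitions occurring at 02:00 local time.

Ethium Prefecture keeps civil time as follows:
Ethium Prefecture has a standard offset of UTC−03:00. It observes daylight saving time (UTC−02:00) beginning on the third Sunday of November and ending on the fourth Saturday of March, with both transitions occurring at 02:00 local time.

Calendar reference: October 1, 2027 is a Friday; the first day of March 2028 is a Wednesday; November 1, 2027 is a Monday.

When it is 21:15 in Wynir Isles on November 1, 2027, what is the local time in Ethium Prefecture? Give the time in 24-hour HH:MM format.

1 October 2027 is a Friday, so the first Monday is October 4 and the fourth is October 25.
1 March 2028 is a Wednesday, so the first Friday is March 3.
November 1, 2027 lies within the daylight-saving period (25 October 2027 – 3 March 2028), so Wynir Isles is on daylight time, UTC+05:15.
21:15 Wynir Isles − 5h15m = 16:00 UTC.
1 November 2027 is a Monday, so the first Sunday is November 7 and the third is November 21.
1 March 2028 is a Wednesday, so the first Saturday is March 4 and the fourth is March 25.
At the standard offset (UTC−03:00), 16:00 UTC − 3h = 13:00 Ethium Prefecture standard time.
The standard-time date in Ethium Prefecture, November 1, 2027, does not fall between 21 November 2027 and 25 March 2028, so daylight saving is not in effect and Ethium Prefecture is at UTC−03:00.
16:00 UTC − 3h = 13:00 Ethium Prefecture.

13:00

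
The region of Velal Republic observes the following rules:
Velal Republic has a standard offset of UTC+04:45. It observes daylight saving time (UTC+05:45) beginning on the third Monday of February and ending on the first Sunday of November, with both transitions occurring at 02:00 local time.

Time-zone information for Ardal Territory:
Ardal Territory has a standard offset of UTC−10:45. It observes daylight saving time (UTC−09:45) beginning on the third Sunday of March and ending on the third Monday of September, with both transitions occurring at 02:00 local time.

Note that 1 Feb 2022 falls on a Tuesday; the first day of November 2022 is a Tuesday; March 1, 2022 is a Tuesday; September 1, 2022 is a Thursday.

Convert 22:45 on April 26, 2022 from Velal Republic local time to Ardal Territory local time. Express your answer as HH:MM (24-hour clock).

07:15

1 February 2022 is a Tuesday, so the first Monday is February 7 and the third is February 21.
1 November 2022 is a Tuesday, so the first Sunday is November 6.
Daylight saving runs 21 February – 6 November; April 26, 2022 is inside that window, so Velal Republic is at UTC+05:45.
22:45 Velal Republic − 5h45m = 17:00 UTC.
1 March 2022 is a Tuesday, so the first Sunday is March 6 and the third is March 20.
1 September 2022 is a Thursday, so the first Monday is September 5 and the third is September 19.
At the standard offset (UTC−10:45), 17:00 UTC − 10h45m = 06:15 Ardal Territory standard time.
The standard-time date in Ardal Territory, April 26, 2022, lies within the daylight-saving period (20 March – 19 September), so Ardal Territory is on daylight time, UTC−09:45.
17:00 UTC − 9h45m = 07:15 Ardal Territory.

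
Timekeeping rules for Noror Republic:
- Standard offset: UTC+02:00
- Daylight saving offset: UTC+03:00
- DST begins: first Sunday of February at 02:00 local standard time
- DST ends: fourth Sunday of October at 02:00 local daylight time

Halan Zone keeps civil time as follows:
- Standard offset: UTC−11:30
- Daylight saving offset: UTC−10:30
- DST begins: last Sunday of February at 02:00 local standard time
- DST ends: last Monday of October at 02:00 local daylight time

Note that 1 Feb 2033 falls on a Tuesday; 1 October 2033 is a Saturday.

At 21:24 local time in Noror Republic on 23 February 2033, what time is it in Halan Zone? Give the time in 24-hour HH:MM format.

06:54

1 February 2033 is a Tuesday, so the first Sunday is February 6.
1 October 2033 is a Saturday, so the first Sunday is October 2 and the fourth is October 23.
23 February 2033 lies within the daylight-saving period (6 February – 23 October), so Noror Republic is on daylight time, UTC+03:00.
21:24 Noror Republic − 3h = 18:24 UTC.
1 February 2033 is a Tuesday, so Sundays fall on 6, 13, 20, 27; the last is February 27.
1 October 2033 is a Saturday, so Mondays fall on 3, 10, 17, 24, 31; the last is October 31.
At the standard offset (UTC−11:30), 18:24 UTC − 11h30m = 06:54 Halan Zone standard time.
Daylight saving runs 27 February – 31 October; the standard-time date in Halan Zone, 23 February 2033, is outside that window, so Halan Zone is on standard time at UTC−11:30.
18:24 UTC − 11h30m = 06:54 Halan Zone.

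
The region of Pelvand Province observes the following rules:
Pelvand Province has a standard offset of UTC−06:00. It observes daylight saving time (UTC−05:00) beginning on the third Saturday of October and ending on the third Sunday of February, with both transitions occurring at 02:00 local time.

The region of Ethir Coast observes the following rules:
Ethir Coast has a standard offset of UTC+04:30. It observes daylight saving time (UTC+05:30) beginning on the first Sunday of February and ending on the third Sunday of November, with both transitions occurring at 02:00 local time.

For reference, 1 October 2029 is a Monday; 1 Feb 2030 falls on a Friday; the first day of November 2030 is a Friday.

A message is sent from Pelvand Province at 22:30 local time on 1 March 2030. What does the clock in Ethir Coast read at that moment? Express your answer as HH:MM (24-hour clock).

10:00

1 October 2029 is a Monday, so the first Saturday is October 6 and the third is October 20.
1 February 2030 is a Friday, so the first Sunday is February 3 and the third is February 17.
1 March 2030 does not fall between 20 October 2029 and 17 February 2030, so daylight saving is not in effect and Pelvand Province is at UTC−06:00.
22:30 Pelvand Province + 6h = 04:30 UTC (rolling into the next day, 2 March 2030).
1 February 2030 is a Friday, so the first Sunday is February 3.
1 November 2030 is a Friday, so the first Sunday is November 3 and the third is November 17.
At the standard offset (UTC+04:30), 04:30 UTC + 4h30m = 09:00 Ethir Coast standard time.
The standard-time date in Ethir Coast, 2 March 2030, lies within the daylight-saving period (3 February – 17 November), so Ethir Coast is on daylight time, UTC+05:30.
04:30 UTC + 5h30m = 10:00 Ethir Coast.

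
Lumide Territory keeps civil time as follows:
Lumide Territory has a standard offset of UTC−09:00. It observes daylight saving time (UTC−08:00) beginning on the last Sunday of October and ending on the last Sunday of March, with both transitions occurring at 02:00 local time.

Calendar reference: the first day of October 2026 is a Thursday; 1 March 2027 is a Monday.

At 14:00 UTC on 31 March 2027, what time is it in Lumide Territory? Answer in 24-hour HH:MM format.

05:00

1 October 2026 is a Thursday, so Sundays fall on 4, 11, 18, 25; the last is October 25.
1 March 2027 is a Monday, so Sundays fall on 7, 14, 21, 28; the last is March 28.
At the standard offset (UTC−09:00), 14:00 UTC − 9h = 05:00 Lumide Territory standard time.
The standard-time date in Lumide Territory, 31 March 2027, does not fall between 25 October 2026 and 28 March 2027, so daylight saving is not in effect and Lumide Territory is at UTC−09:00.
14:00 UTC − 9h = 05:00 local.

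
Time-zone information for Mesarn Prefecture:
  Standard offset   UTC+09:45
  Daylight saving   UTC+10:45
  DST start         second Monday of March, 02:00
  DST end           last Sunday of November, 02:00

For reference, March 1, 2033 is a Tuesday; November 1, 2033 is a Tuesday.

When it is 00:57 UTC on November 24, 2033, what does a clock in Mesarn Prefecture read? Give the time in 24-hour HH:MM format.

1 March 2033 is a Tuesday, so the first Monday is March 7 and the second is March 14.
1 November 2033 is a Tuesday, so Sundays fall on 6, 13, 20, 27; the last is November 27.
At the standard offset (UTC+09:45), 00:57 UTC + 9h45m = 10:42 Mesarn Prefecture standard time.
Daylight saving runs 14 March – 27 November; the standard-time date in Mesarn Prefecture, November 24, 2033, is inside that window, so Mesarn Prefecture is at UTC+10:45.
00:57 UTC + 10h45m = 11:42 local.

11:42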